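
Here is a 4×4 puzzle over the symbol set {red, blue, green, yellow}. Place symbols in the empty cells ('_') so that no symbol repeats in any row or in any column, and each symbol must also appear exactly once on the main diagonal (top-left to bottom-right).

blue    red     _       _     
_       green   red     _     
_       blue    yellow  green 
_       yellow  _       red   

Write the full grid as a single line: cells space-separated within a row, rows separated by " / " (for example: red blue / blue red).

Cell (r1,c3): row 1 has {red,blue}; column 3 has {red,yellow} → green.
Cell (r1,c4): row 1 has {red,blue,green}; column 4 has {red,green} → yellow.
Cell (r2,c1): row 2 has {red,green}; column 1 has {blue} → yellow.
Cell (r2,c4): row 2 has {red,green,yellow}; column 4 has {red,green,yellow} → blue.
Cell (r3,c1): row 3 has {blue,green,yellow}; column 1 has {blue,yellow} → red.
Cell (r4,c1): row 4 has {red,yellow}; column 1 has {red,blue,yellow} → green.
Cell (r4,c3): row 4 has {red,green,yellow}; column 3 has {red,green,yellow} → blue.

blue red green yellow / yellow green red blue / red blue yellow green / green yellow blue red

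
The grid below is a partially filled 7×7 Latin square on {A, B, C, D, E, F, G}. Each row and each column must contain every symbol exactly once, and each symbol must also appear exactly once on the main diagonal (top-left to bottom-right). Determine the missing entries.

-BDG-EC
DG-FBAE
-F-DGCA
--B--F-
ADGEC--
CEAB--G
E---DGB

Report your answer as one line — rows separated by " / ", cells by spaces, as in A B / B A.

F B D G A E C / D G C F B A E / B F E D G C A / G C B A E F D / A D G E C B F / C E A B F D G / E A F C D G B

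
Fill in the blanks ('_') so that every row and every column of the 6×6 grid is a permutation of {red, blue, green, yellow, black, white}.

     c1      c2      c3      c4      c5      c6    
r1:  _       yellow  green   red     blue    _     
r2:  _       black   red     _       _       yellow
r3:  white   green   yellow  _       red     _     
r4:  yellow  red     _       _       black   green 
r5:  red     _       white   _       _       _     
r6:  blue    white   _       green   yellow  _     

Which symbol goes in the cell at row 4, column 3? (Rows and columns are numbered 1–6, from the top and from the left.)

Cell (r1,c1): row 1 has {red,blue,green,yellow}; column 1 has {red,blue,yellow,white} → black.
Cell (r1,c6): row 1 has {red,blue,green,yellow,black}; column 6 has {green,yellow} → white.
Cell (r2,c1): row 2 has {red,yellow,black}; column 1 has {red,blue,yellow,black,white} → green.
Cell (r2,c5): row 2 has {red,green,yellow,black}; column 5 has {red,blue,yellow,black} → white.
Cell (r4,c3): row 4 has {red,green,yellow,black}; column 3 has {red,green,yellow,white} → blue.

blue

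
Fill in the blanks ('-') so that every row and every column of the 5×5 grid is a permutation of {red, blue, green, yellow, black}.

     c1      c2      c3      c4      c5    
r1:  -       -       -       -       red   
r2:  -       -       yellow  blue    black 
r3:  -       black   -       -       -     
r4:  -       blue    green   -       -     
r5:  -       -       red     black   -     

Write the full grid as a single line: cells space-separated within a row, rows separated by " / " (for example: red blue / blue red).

blue yellow black green red / green red yellow blue black / red black blue yellow green / black blue green red yellow / yellow green red black blue

(r3,c3) = blue
(r4,c5) = yellow
(r1,c3) = black
(r3,c5) = green
(r4,c4) = red
(r5,c5) = blue
(r3,c4) = yellow
(r4,c1) = black
(r1,c4) = green
(r3,c1) = red
(r1,c2) = yellow
(r2,c1) = green
(r2,c2) = red
(r5,c1) = yellow
(r5,c2) = green
(r1,c1) = blue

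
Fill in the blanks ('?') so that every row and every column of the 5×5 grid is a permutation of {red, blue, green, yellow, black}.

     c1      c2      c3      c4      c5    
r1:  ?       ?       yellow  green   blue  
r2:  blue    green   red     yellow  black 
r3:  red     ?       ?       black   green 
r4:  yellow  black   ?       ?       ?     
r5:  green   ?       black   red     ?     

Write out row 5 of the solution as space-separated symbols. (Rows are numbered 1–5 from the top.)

(r1,c1): row 1 has {blue,green,yellow}; column 1 has {red,blue,green,yellow}, so it must be black.
(r1,c2): row 1 has {blue,green,yellow,black}; column 2 has {green,black}, so it must be red.
(r3,c3): row 3 has {red,green,black}; column 3 has {red,yellow,black}, so it must be blue.
(r4,c3): row 4 has {yellow,black}; column 3 has {red,blue,yellow,black}, so it must be green.
(r4,c4): row 4 has {green,yellow,black}; column 4 has {red,green,yellow,black}, so it must be blue.
(r4,c5): row 4 has {blue,green,yellow,black}; column 5 has {blue,green,black}, so it must be red.
(r5,c5): row 5 has {red,green,black}; column 5 has {red,blue,green,black}, so it must be yellow.
(r3,c2): row 3 has {red,blue,green,black}; column 2 has {red,green,black}, so it must be yellow.
(r5,c2): row 5 has {red,green,yellow,black}; column 2 has {red,green,yellow,black}, so it must be blue.

green blue black red yellow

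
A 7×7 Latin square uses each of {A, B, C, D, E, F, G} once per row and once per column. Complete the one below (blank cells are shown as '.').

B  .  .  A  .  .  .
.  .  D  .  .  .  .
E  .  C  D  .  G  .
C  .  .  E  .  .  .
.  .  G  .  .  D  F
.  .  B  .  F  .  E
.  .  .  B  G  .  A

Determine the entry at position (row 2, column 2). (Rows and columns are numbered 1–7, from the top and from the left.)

A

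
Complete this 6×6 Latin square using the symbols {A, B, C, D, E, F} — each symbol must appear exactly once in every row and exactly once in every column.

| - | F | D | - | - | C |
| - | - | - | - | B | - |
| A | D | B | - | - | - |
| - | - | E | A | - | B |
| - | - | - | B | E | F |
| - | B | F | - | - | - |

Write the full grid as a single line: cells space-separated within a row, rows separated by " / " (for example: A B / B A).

B F D E A C / C E A F B D / A D B C F E / F C E A D B / D A C B E F / E B F D C A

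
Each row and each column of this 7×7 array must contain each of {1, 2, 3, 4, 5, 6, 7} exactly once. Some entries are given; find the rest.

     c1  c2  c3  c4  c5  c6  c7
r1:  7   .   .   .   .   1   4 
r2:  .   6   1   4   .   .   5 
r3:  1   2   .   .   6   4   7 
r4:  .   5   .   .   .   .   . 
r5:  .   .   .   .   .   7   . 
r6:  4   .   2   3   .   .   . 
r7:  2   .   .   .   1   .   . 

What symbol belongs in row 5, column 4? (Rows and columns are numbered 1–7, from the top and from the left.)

(r1,c2) = 3
(r2,c1) = 3
(r2,c6) = 2
(r3,c4) = 5
(r4,c1) = 6
(r4,c6) = 3
(r5,c1) = 5
(r2,c5) = 7
(r3,c3) = 3
(r6,c5) = 5
(r6,c6) = 6
(r6,c7) = 1
(r7,c6) = 5
(r1,c5) = 2
(r4,c5) = 4
(r4,c7) = 2
(r5,c5) = 3
(r5,c7) = 6
(r6,c2) = 7
(r7,c2) = 4
(r7,c7) = 3
(r1,c4) = 6
(r4,c3) = 7
(r4,c4) = 1
(r5,c2) = 1
(r5,c3) = 4
(r5,c4) = 2

2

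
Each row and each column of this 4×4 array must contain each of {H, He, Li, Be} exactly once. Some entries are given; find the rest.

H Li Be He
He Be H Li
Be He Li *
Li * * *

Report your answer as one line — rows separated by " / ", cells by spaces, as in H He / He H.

H Li Be He / He Be H Li / Be He Li H / Li H He Be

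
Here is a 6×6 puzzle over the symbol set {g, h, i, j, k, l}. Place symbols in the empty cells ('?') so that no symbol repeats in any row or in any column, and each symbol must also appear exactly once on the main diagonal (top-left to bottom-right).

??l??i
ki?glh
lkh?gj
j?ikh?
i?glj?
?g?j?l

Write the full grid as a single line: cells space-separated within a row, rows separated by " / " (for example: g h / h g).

(r1,c1) = g
(r1,c4) = h
(r1,c5) = k
(r2,c3) = j
(r3,c4) = i
(r4,c2) = l
(r4,c6) = g
(r5,c2) = h
(r5,c6) = k
(r6,c1) = h
(r6,c3) = k
(r6,c5) = i
(r1,c2) = j

g j l h k i / k i j g l h / l k h i g j / j l i k h g / i h g l j k / h g k j i l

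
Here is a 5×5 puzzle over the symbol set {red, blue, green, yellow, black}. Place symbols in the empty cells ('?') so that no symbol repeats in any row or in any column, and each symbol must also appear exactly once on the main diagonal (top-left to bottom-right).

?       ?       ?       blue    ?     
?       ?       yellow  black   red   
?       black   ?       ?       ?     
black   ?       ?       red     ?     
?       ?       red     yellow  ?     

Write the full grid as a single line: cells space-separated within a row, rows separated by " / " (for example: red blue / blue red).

yellow red black blue green / blue green yellow black red / red black blue green yellow / black yellow green red blue / green blue red yellow black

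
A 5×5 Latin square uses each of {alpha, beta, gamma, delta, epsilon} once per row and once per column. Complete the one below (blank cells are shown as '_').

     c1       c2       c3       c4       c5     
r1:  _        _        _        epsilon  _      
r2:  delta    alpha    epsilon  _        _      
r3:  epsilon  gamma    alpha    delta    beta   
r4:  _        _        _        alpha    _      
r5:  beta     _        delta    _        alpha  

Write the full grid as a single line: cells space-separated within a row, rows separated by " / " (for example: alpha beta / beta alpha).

alpha beta gamma epsilon delta / delta alpha epsilon beta gamma / epsilon gamma alpha delta beta / gamma delta beta alpha epsilon / beta epsilon delta gamma alpha

At row 2, column 5: row 2 has {alpha,delta,epsilon}; column 5 has {alpha,beta}; that leaves gamma.
At row 4, column 1: row 4 has {alpha}; column 1 has {beta,delta,epsilon}; that leaves gamma.
At row 4, column 3: row 4 has {alpha,gamma}; column 3 has {alpha,delta,epsilon}; that leaves beta.
At row 5, column 2: row 5 has {alpha,beta,delta}; column 2 has {alpha,gamma}; that leaves epsilon.
At row 5, column 4: row 5 has {alpha,beta,delta,epsilon}; column 4 has {alpha,delta,epsilon}; that leaves gamma.
At row 1, column 1: row 1 has {epsilon}; column 1 has {beta,gamma,delta,epsilon}; that leaves alpha.
At row 1, column 3: row 1 has {alpha,epsilon}; column 3 has {alpha,beta,delta,epsilon}; that leaves gamma.
At row 1, column 5: row 1 has {alpha,gamma,epsilon}; column 5 has {alpha,beta,gamma}; that leaves delta.
At row 2, column 4: row 2 has {alpha,gamma,delta,epsilon}; column 4 has {alpha,gamma,delta,epsilon}; that leaves beta.
At row 4, column 2: row 4 has {alpha,beta,gamma}; column 2 has {alpha,gamma,epsilon}; that leaves delta.
At row 4, column 5: row 4 has {alpha,beta,gamma,delta}; column 5 has {alpha,beta,gamma,delta}; that leaves epsilon.
At row 1, column 2: row 1 has {alpha,gamma,delta,epsilon}; column 2 has {alpha,gamma,delta,epsilon}; that leaves beta.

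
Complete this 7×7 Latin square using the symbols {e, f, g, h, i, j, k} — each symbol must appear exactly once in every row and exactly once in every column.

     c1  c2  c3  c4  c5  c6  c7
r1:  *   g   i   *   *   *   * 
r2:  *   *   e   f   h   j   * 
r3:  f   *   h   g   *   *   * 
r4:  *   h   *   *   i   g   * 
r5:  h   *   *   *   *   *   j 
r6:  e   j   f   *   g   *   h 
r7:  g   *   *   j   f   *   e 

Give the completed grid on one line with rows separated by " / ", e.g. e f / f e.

(r7,c3): row 7 has {e,f,g,j}; column 3 has {e,f,h,i}, so it must be k.
(r4,c3): row 4 has {g,h,i}; column 3 has {e,f,h,i,k}, so it must be j.
(r5,c3): row 5 has {h,j}; column 3 has {e,f,h,i,j,k}, so it must be g.
(r7,c2): row 7 has {e,f,g,j,k}; column 2 has {g,h,j}, so it must be i.
(r7,c6): row 7 has {e,f,g,i,j,k}; column 6 has {g,j}, so it must be h.
(r2,c2): row 2 has {e,f,h,j}; column 2 has {g,h,i,j}, so it must be k.
(r3,c2): row 3 has {f,g,h}; column 2 has {g,h,i,j,k}, so it must be e.
(r4,c1): row 4 has {g,h,i,j}; column 1 has {e,f,g,h}, so it must be k.
(r4,c4): row 4 has {g,h,i,j,k}; column 4 has {f,g,j}, so it must be e.
(r4,c7): row 4 has {e,g,h,i,j,k}; column 7 has {e,h,j}, so it must be f.
(r5,c2): row 5 has {g,h,j}; column 2 has {e,g,h,i,j,k}, so it must be f.
(r1,c1): row 1 has {g,i}; column 1 has {e,f,g,h,k}, so it must be j.
(r1,c7): row 1 has {g,i,j}; column 7 has {e,f,h,j}, so it must be k.
(r2,c1): row 2 has {e,f,h,j,k}; column 1 has {e,f,g,h,j,k}, so it must be i.
(r2,c7): row 2 has {e,f,h,i,j,k}; column 7 has {e,f,h,j,k}, so it must be g.
(r3,c7): row 3 has {e,f,g,h}; column 7 has {e,f,g,h,j,k}, so it must be i.
(r1,c4): row 1 has {g,i,j,k}; column 4 has {e,f,g,j}, so it must be h.
(r1,c5): row 1 has {g,h,i,j,k}; column 5 has {f,g,h,i}, so it must be e.
(r1,c6): row 1 has {e,g,h,i,j,k}; column 6 has {g,h,j}, so it must be f.
(r3,c6): row 3 has {e,f,g,h,i}; column 6 has {f,g,h,j}, so it must be k.
(r5,c5): row 5 has {f,g,h,j}; column 5 has {e,f,g,h,i}, so it must be k.
(r6,c6): row 6 has {e,f,g,h,j}; column 6 has {f,g,h,j,k}, so it must be i.
(r3,c5): row 3 has {e,f,g,h,i,k}; column 5 has {e,f,g,h,i,k}, so it must be j.
(r5,c4): row 5 has {f,g,h,j,k}; column 4 has {e,f,g,h,j}, so it must be i.
(r5,c6): row 5 has {f,g,h,i,j,k}; column 6 has {f,g,h,i,j,k}, so it must be e.
(r6,c4): row 6 has {e,f,g,h,i,j}; column 4 has {e,f,g,h,i,j}, so it must be k.

j g i h e f k / i k e f h j g / f e h g j k i / k h j e i g f / h f g i k e j / e j f k g i h / g i k j f h e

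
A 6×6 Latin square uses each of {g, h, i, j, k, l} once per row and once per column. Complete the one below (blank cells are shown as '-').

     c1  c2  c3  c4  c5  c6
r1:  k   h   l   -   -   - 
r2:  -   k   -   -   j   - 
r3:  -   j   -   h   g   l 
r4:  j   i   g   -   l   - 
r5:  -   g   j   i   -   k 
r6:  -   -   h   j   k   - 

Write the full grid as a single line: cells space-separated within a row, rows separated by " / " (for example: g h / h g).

(r1,c4) = g
(r1,c5) = i
(r1,c6) = j
(r2,c3) = i
(r2,c4) = l
(r3,c1) = i
(r3,c3) = k
(r4,c4) = k
(r4,c6) = h
(r5,c5) = h
(r6,c2) = l
(r2,c6) = g
(r5,c1) = l
(r6,c1) = g
(r6,c6) = i
(r2,c1) = h

k h l g i j / h k i l j g / i j k h g l / j i g k l h / l g j i h k / g l h j k i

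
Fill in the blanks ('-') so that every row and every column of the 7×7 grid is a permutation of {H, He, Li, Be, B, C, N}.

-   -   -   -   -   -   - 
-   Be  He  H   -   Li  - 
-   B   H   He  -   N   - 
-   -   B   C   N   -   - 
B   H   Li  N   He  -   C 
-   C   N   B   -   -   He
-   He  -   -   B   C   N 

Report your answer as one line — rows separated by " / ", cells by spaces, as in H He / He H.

At row 2, column 5: row 2 has {H,He,Li,Be}; column 5 has {He,B,N}; that leaves C.
At row 2, column 7: row 2 has {H,He,Li,Be,C}; column 7 has {He,C,N}; that leaves B.
At row 4, column 2: row 4 has {B,C,N}; column 2 has {H,He,Be,B,C}; that leaves Li.
At row 5, column 6: row 5 has {H,He,Li,B,C,N}; column 6 has {Li,C,N}; that leaves Be.
At row 6, column 6: row 6 has {He,B,C,N}; column 6 has {Li,Be,C,N}; that leaves H.
At row 7, column 3: row 7 has {He,B,C,N}; column 3 has {H,He,Li,B,N}; that leaves Be.
At row 7, column 4: row 7 has {He,Be,B,C,N}; column 4 has {H,He,B,C,N}; that leaves Li.
At row 1, column 2: row 1 is empty so far; column 2 has {H,He,Li,Be,B,C}; that leaves N.
At row 1, column 3: row 1 has {N}; column 3 has {H,He,Li,Be,B,N}; that leaves C.
At row 1, column 4: row 1 has {C,N}; column 4 has {H,He,Li,B,C,N}; that leaves Be.
At row 2, column 1: row 2 has {H,He,Li,Be,B,C}; column 1 has {B}; that leaves N.
At row 4, column 6: row 4 has {Li,B,C,N}; column 6 has {H,Li,Be,C,N}; that leaves He.
At row 7, column 1: row 7 has {He,Li,Be,B,C,N}; column 1 has {B,N}; that leaves H.
At row 1, column 6: row 1 has {Be,C,N}; column 6 has {H,He,Li,Be,C,N}; that leaves B.
At row 4, column 1: row 4 has {He,Li,B,C,N}; column 1 has {H,B,N}; that leaves Be.
At row 4, column 7: row 4 has {He,Li,Be,B,C,N}; column 7 has {He,B,C,N}; that leaves H.
At row 6, column 1: row 6 has {H,He,B,C,N}; column 1 has {H,Be,B,N}; that leaves Li.
At row 6, column 5: row 6 has {H,He,Li,B,C,N}; column 5 has {He,B,C,N}; that leaves Be.
At row 1, column 1: row 1 has {Be,B,C,N}; column 1 has {H,Li,Be,B,N}; that leaves He.
At row 1, column 7: row 1 has {He,Be,B,C,N}; column 7 has {H,He,B,C,N}; that leaves Li.
At row 3, column 1: row 3 has {H,He,B,N}; column 1 has {H,He,Li,Be,B,N}; that leaves C.
At row 3, column 5: row 3 has {H,He,B,C,N}; column 5 has {He,Be,B,C,N}; that leaves Li.
At row 3, column 7: row 3 has {H,He,Li,B,C,N}; column 7 has {H,He,Li,B,C,N}; that leaves Be.
At row 1, column 5: row 1 has {He,Li,Be,B,C,N}; column 5 has {He,Li,Be,B,C,N}; that leaves H.

He N C Be H B Li / N Be He H C Li B / C B H He Li N Be / Be Li B C N He H / B H Li N He Be C / Li C N B Be H He / H He Be Li B C N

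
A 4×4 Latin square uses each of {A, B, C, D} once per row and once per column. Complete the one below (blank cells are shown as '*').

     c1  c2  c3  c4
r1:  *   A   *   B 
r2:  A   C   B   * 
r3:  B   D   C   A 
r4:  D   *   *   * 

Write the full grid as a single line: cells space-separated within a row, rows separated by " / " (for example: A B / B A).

C A D B / A C B D / B D C A / D B A C

(r1,c1) = C
(r1,c3) = D
(r2,c4) = D
(r4,c2) = B
(r4,c3) = A
(r4,c4) = C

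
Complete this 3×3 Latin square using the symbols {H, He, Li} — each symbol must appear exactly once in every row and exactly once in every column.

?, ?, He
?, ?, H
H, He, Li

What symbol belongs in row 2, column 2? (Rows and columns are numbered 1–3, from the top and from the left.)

Li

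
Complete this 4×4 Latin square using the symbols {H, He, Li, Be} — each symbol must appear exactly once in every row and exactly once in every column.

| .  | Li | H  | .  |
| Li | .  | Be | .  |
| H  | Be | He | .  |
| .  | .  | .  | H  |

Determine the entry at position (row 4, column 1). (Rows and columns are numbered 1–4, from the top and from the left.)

Be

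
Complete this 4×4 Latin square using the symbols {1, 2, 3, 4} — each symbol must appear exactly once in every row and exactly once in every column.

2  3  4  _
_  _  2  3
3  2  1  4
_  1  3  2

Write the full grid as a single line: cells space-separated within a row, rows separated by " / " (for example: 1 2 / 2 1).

2 3 4 1 / 1 4 2 3 / 3 2 1 4 / 4 1 3 2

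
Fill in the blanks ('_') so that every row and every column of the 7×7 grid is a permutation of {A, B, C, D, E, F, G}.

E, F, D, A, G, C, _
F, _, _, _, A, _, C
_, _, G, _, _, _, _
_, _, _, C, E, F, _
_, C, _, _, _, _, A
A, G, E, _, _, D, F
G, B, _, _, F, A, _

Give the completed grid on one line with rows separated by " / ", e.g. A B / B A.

E F D A G C B / F E B D A G C / C A G F D B E / B D A C E F G / D C F G B E A / A G E B C D F / G B C E F A D

Cell (r1,c7): row 1 has {A,C,D,E,F,G}; column 7 has {A,C,F} → B.
Cell (r2,c3): row 2 has {A,C,F}; column 3 has {D,E,G} → B.
Cell (r4,c3): row 4 has {C,E,F}; column 3 has {B,D,E,G} → A.
Cell (r5,c3): row 5 has {A,C}; column 3 has {A,B,D,E,G} → F.
Cell (r6,c4): row 6 has {A,D,E,F,G}; column 4 has {A,C} → B.
Cell (r6,c5): row 6 has {A,B,D,E,F,G}; column 5 has {A,E,F,G} → C.
Cell (r7,c3): row 7 has {A,B,F,G}; column 3 has {A,B,D,E,F,G} → C.
Cell (r4,c2): row 4 has {A,C,E,F}; column 2 has {B,C,F,G} → D.
Cell (r4,c7): row 4 has {A,C,D,E,F}; column 7 has {A,B,C,F} → G.
Cell (r2,c2): row 2 has {A,B,C,F}; column 2 has {B,C,D,F,G} → E.
Cell (r2,c6): row 2 has {A,B,C,E,F}; column 6 has {A,C,D,F} → G.
Cell (r3,c2): row 3 has {G}; column 2 has {B,C,D,E,F,G} → A.
Cell (r4,c1): row 4 has {A,C,D,E,F,G}; column 1 has {A,E,F,G} → B.
Cell (r5,c1): row 5 has {A,C,F}; column 1 has {A,B,E,F,G} → D.
Cell (r5,c5): row 5 has {A,C,D,F}; column 5 has {A,C,E,F,G} → B.
Cell (r5,c6): row 5 has {A,B,C,D,F}; column 6 has {A,C,D,F,G} → E.
Cell (r2,c4): row 2 has {A,B,C,E,F,G}; column 4 has {A,B,C} → D.
Cell (r3,c1): row 3 has {A,G}; column 1 has {A,B,D,E,F,G} → C.
Cell (r3,c5): row 3 has {A,C,G}; column 5 has {A,B,C,E,F,G} → D.
Cell (r3,c6): row 3 has {A,C,D,G}; column 6 has {A,C,D,E,F,G} → B.
Cell (r3,c7): row 3 has {A,B,C,D,G}; column 7 has {A,B,C,F,G} → E.
Cell (r5,c4): row 5 has {A,B,C,D,E,F}; column 4 has {A,B,C,D} → G.
Cell (r7,c4): row 7 has {A,B,C,F,G}; column 4 has {A,B,C,D,G} → E.
Cell (r7,c7): row 7 has {A,B,C,E,F,G}; column 7 has {A,B,C,E,F,G} → D.
Cell (r3,c4): row 3 has {A,B,C,D,E,G}; column 4 has {A,B,C,D,E,G} → F.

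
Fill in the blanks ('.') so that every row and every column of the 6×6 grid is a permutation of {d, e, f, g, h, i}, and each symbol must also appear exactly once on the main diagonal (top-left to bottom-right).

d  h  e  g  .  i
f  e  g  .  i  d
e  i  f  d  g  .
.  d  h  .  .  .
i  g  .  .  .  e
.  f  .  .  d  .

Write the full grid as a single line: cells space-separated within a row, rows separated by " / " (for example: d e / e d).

(r1,c5): row 1 has {d,e,g,h,i}; column 5 has {d,g,i}, so it must be f.
(r2,c4): row 2 has {d,e,f,g,i}; column 4 has {d,g}, so it must be h.
(r3,c6): row 3 has {d,e,f,g,i}; column 6 has {d,e,i}, so it must be h.
(r4,c1): row 4 has {d,h}; column 1 has {d,e,f,i}, so it must be g.
(r4,c4): row 4 has {d,g,h}; column 4 has {d,g,h}; the diagonal has {d,e,f}, so it must be i.
(r4,c5): row 4 has {d,g,h,i}; column 5 has {d,f,g,i}, so it must be e.
(r4,c6): row 4 has {d,e,g,h,i}; column 6 has {d,e,h,i}, so it must be f.
(r5,c3): row 5 has {e,g,i}; column 3 has {e,f,g,h}, so it must be d.
(r5,c4): row 5 has {d,e,g,i}; column 4 has {d,g,h,i}, so it must be f.
(r5,c5): row 5 has {d,e,f,g,i}; column 5 has {d,e,f,g,i}; the diagonal has {d,e,f,i}, so it must be h.
(r6,c1): row 6 has {d,f}; column 1 has {d,e,f,g,i}, so it must be h.
(r6,c3): row 6 has {d,f,h}; column 3 has {d,e,f,g,h}, so it must be i.
(r6,c4): row 6 has {d,f,h,i}; column 4 has {d,f,g,h,i}, so it must be e.
(r6,c6): row 6 has {d,e,f,h,i}; column 6 has {d,e,f,h,i}; the diagonal has {d,e,f,h,i}, so it must be g.

d h e g f i / f e g h i d / e i f d g h / g d h i e f / i g d f h e / h f i e d g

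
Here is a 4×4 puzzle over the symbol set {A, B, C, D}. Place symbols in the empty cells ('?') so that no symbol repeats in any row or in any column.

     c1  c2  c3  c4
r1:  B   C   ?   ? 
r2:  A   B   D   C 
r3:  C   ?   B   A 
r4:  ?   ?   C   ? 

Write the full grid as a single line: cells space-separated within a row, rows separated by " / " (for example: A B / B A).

(r1,c3) = A
(r1,c4) = D
(r3,c2) = D
(r4,c1) = D
(r4,c2) = A
(r4,c4) = B

B C A D / A B D C / C D B A / D A C B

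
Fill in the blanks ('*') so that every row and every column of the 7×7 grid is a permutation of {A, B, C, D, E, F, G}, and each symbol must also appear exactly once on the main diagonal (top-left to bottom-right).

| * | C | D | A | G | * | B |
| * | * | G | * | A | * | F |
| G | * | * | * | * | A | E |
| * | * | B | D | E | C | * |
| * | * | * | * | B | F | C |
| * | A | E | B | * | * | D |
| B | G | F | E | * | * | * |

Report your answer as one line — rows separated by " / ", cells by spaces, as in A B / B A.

F C D A G E B / D E G C A B F / G B C F D A E / A F B D E C G / E D A G B F C / C A E B F G D / B G F E C D A

row 1 has {A,B,C,D,G}; column 6 has {A,C,F} — only E is left for (r1,c6).
row 2 has {A,F,G}; column 2 has {A,C,G}; the diagonal has {B,D} — only E is left for (r2,c2).
row 2 has {A,E,F,G}; column 4 has {A,B,D,E} — only C is left for (r2,c4).
row 3 has {A,E,G}; column 3 has {B,D,E,F,G}; the diagonal has {B,D,E} — only C is left for (r3,c3).
row 3 has {A,C,E,G}; column 4 has {A,B,C,D,E} — only F is left for (r3,c4).
row 3 has {A,C,E,F,G}; column 5 has {A,B,E,G} — only D is left for (r3,c5).
row 4 has {B,C,D,E}; column 2 has {A,C,E,G} — only F is left for (r4,c2).
row 5 has {B,C,F}; column 2 has {A,C,E,F,G} — only D is left for (r5,c2).
row 5 has {B,C,D,F}; column 3 has {B,C,D,E,F,G} — only A is left for (r5,c3).
row 5 has {A,B,C,D,F}; column 4 has {A,B,C,D,E,F} — only G is left for (r5,c4).
row 6 has {A,B,D,E}; column 6 has {A,C,E,F}; the diagonal has {B,C,D,E} — only G is left for (r6,c6).
row 7 has {B,E,F,G}; column 5 has {A,B,D,E,G} — only C is left for (r7,c5).
row 7 has {B,C,E,F,G}; column 6 has {A,C,E,F,G} — only D is left for (r7,c6).
row 7 has {B,C,D,E,F,G}; column 7 has {B,C,D,E,F}; the diagonal has {B,C,D,E,G} — only A is left for (r7,c7).
row 1 has {A,B,C,D,E,G}; column 1 has {B,G}; the diagonal has {A,B,C,D,E,G} — only F is left for (r1,c1).
row 2 has {A,C,E,F,G}; column 1 has {B,F,G} — only D is left for (r2,c1).
row 2 has {A,C,D,E,F,G}; column 6 has {A,C,D,E,F,G} — only B is left for (r2,c6).
row 3 has {A,C,D,E,F,G}; column 2 has {A,C,D,E,F,G} — only B is left for (r3,c2).
row 4 has {B,C,D,E,F}; column 1 has {B,D,F,G} — only A is left for (r4,c1).
row 4 has {A,B,C,D,E,F}; column 7 has {A,B,C,D,E,F} — only G is left for (r4,c7).
row 5 has {A,B,C,D,F,G}; column 1 has {A,B,D,F,G} — only E is left for (r5,c1).
row 6 has {A,B,D,E,G}; column 1 has {A,B,D,E,F,G} — only C is left for (r6,c1).
row 6 has {A,B,C,D,E,G}; column 5 has {A,B,C,D,E,G} — only F is left for (r6,c5).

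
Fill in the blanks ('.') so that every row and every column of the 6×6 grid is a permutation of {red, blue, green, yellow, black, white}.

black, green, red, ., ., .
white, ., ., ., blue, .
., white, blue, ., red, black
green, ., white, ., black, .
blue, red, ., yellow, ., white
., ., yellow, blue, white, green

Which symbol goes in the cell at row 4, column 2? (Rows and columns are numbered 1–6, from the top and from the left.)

blue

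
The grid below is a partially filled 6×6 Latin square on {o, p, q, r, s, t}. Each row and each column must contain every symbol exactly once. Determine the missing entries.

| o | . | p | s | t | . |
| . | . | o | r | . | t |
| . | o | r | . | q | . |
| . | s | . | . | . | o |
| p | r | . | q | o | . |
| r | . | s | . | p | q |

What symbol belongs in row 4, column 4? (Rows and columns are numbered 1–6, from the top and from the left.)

(r1,c2): row 1 has {o,p,s,t}; column 2 has {o,r,s}, so it must be q.
(r1,c6): row 1 has {o,p,q,s,t}; column 6 has {o,q,t}, so it must be r.
(r2,c2): row 2 has {o,r,t}; column 2 has {o,q,r,s}, so it must be p.
(r2,c5): row 2 has {o,p,r,t}; column 5 has {o,p,q,t}, so it must be s.
(r4,c5): row 4 has {o,s}; column 5 has {o,p,q,s,t}, so it must be r.
(r5,c3): row 5 has {o,p,q,r}; column 3 has {o,p,r,s}, so it must be t.
(r5,c6): row 5 has {o,p,q,r,t}; column 6 has {o,q,r,t}, so it must be s.
(r6,c2): row 6 has {p,q,r,s}; column 2 has {o,p,q,r,s}, so it must be t.
(r6,c4): row 6 has {p,q,r,s,t}; column 4 has {q,r,s}, so it must be o.
(r2,c1): row 2 has {o,p,r,s,t}; column 1 has {o,p,r}, so it must be q.
(r3,c6): row 3 has {o,q,r}; column 6 has {o,q,r,s,t}, so it must be p.
(r4,c1): row 4 has {o,r,s}; column 1 has {o,p,q,r}, so it must be t.
(r4,c3): row 4 has {o,r,s,t}; column 3 has {o,p,r,s,t}, so it must be q.
(r4,c4): row 4 has {o,q,r,s,t}; column 4 has {o,q,r,s}, so it must be p.

p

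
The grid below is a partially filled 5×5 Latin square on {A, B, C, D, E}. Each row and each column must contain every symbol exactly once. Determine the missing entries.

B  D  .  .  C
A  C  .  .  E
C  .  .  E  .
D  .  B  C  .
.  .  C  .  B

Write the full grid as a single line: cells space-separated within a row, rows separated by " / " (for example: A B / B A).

B D E A C / A C D B E / C B A E D / D E B C A / E A C D B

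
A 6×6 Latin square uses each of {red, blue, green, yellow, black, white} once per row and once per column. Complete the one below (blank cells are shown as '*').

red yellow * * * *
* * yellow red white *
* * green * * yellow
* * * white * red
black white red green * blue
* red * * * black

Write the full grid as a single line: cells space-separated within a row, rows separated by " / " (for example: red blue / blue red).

red yellow black blue green white / blue black yellow red white green / white blue green black red yellow / yellow green blue white black red / black white red green yellow blue / green red white yellow blue black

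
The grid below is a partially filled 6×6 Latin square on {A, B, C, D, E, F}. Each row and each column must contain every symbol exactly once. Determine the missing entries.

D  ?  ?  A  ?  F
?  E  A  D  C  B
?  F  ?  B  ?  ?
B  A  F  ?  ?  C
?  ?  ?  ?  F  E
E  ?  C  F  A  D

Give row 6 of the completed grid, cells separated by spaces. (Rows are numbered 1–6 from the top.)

E B C F A D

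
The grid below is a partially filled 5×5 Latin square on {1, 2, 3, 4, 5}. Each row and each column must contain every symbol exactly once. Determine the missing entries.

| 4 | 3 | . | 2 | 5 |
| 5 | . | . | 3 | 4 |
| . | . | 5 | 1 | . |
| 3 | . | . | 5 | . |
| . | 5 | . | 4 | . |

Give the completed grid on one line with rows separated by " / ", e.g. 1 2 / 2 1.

4 3 1 2 5 / 5 1 2 3 4 / 2 4 5 1 3 / 3 2 4 5 1 / 1 5 3 4 2

(r1,c3) = 1
(r2,c3) = 2
(r3,c1) = 2
(r3,c2) = 4
(r3,c5) = 3
(r4,c3) = 4
(r5,c1) = 1
(r5,c3) = 3
(r5,c5) = 2
(r2,c2) = 1
(r4,c2) = 2
(r4,c5) = 1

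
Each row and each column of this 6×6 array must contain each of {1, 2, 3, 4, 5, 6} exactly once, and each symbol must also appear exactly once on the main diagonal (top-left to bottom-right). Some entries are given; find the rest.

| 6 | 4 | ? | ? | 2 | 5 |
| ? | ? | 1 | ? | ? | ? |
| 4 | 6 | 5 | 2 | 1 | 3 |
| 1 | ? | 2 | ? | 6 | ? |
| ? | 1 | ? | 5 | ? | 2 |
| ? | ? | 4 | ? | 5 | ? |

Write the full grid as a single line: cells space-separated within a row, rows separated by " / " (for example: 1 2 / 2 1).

6 4 3 1 2 5 / 5 2 1 4 3 6 / 4 6 5 2 1 3 / 1 5 2 3 6 4 / 3 1 6 5 4 2 / 2 3 4 6 5 1

At row 1, column 3: row 1 has {2,4,5,6}; column 3 has {1,2,4,5}; that leaves 3.
At row 1, column 4: row 1 has {2,3,4,5,6}; column 4 has {2,5}; that leaves 1.
At row 4, column 6: row 4 has {1,2,6}; column 6 has {2,3,5}; that leaves 4.
At row 5, column 1: row 5 has {1,2,5}; column 1 has {1,4,6}; that leaves 3.
At row 5, column 3: row 5 has {1,2,3,5}; column 3 has {1,2,3,4,5}; that leaves 6.
At row 5, column 5: row 5 has {1,2,3,5,6}; column 5 has {1,2,5,6}; the diagonal has {5,6}; that leaves 4.
At row 6, column 1: row 6 has {4,5}; column 1 has {1,3,4,6}; that leaves 2.
At row 6, column 2: row 6 has {2,4,5}; column 2 has {1,4,6}; that leaves 3.
At row 6, column 4: row 6 has {2,3,4,5}; column 4 has {1,2,5}; that leaves 6.
At row 6, column 6: row 6 has {2,3,4,5,6}; column 6 has {2,3,4,5}; the diagonal has {4,5,6}; that leaves 1.
At row 2, column 1: row 2 has {1}; column 1 has {1,2,3,4,6}; that leaves 5.
At row 2, column 2: row 2 has {1,5}; column 2 has {1,3,4,6}; the diagonal has {1,4,5,6}; that leaves 2.
At row 2, column 5: row 2 has {1,2,5}; column 5 has {1,2,4,5,6}; that leaves 3.
At row 2, column 6: row 2 has {1,2,3,5}; column 6 has {1,2,3,4,5}; that leaves 6.
At row 4, column 2: row 4 has {1,2,4,6}; column 2 has {1,2,3,4,6}; that leaves 5.
At row 4, column 4: row 4 has {1,2,4,5,6}; column 4 has {1,2,5,6}; the diagonal has {1,2,4,5,6}; that leaves 3.
At row 2, column 4: row 2 has {1,2,3,5,6}; column 4 has {1,2,3,5,6}; that leaves 4.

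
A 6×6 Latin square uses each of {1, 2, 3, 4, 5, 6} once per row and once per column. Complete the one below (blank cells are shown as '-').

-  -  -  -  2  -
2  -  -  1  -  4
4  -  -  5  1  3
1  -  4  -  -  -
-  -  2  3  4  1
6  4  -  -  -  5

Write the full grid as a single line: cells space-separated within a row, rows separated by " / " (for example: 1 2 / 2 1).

At row 1, column 6: row 1 has {2}; column 6 has {1,3,4,5}; that leaves 6.
At row 3, column 3: row 3 has {1,3,4,5}; column 3 has {2,4}; that leaves 6.
At row 4, column 6: row 4 has {1,4}; column 6 has {1,3,4,5,6}; that leaves 2.
At row 5, column 1: row 5 has {1,2,3,4}; column 1 has {1,2,4,6}; that leaves 5.
At row 5, column 2: row 5 has {1,2,3,4,5}; column 2 has {4}; that leaves 6.
At row 6, column 4: row 6 has {4,5,6}; column 4 has {1,3,5}; that leaves 2.
At row 6, column 5: row 6 has {2,4,5,6}; column 5 has {1,2,4}; that leaves 3.
At row 1, column 1: row 1 has {2,6}; column 1 has {1,2,4,5,6}; that leaves 3.
At row 1, column 4: row 1 has {2,3,6}; column 4 has {1,2,3,5}; that leaves 4.
At row 3, column 2: row 3 has {1,3,4,5,6}; column 2 has {4,6}; that leaves 2.
At row 4, column 4: row 4 has {1,2,4}; column 4 has {1,2,3,4,5}; that leaves 6.
At row 4, column 5: row 4 has {1,2,4,6}; column 5 has {1,2,3,4}; that leaves 5.
At row 6, column 3: row 6 has {2,3,4,5,6}; column 3 has {2,4,6}; that leaves 1.
At row 1, column 3: row 1 has {2,3,4,6}; column 3 has {1,2,4,6}; that leaves 5.
At row 2, column 3: row 2 has {1,2,4}; column 3 has {1,2,4,5,6}; that leaves 3.
At row 2, column 5: row 2 has {1,2,3,4}; column 5 has {1,2,3,4,5}; that leaves 6.
At row 4, column 2: row 4 has {1,2,4,5,6}; column 2 has {2,4,6}; that leaves 3.
At row 1, column 2: row 1 has {2,3,4,5,6}; column 2 has {2,3,4,6}; that leaves 1.
At row 2, column 2: row 2 has {1,2,3,4,6}; column 2 has {1,2,3,4,6}; that leaves 5.

3 1 5 4 2 6 / 2 5 3 1 6 4 / 4 2 6 5 1 3 / 1 3 4 6 5 2 / 5 6 2 3 4 1 / 6 4 1 2 3 5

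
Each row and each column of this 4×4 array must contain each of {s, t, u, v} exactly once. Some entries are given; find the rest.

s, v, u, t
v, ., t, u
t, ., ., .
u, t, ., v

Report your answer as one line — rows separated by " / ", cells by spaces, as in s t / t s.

s v u t / v s t u / t u v s / u t s v

(r2,c2): row 2 has {t,u,v}; column 2 has {t,v}, so it must be s.
(r3,c2): row 3 has {t}; column 2 has {s,t,v}, so it must be u.
(r3,c4): row 3 has {t,u}; column 4 has {t,u,v}, so it must be s.
(r4,c3): row 4 has {t,u,v}; column 3 has {t,u}, so it must be s.
(r3,c3): row 3 has {s,t,u}; column 3 has {s,t,u}, so it must be v.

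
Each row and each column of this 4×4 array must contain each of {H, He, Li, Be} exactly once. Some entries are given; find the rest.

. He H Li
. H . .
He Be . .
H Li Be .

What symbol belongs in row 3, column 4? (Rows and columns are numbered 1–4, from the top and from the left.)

H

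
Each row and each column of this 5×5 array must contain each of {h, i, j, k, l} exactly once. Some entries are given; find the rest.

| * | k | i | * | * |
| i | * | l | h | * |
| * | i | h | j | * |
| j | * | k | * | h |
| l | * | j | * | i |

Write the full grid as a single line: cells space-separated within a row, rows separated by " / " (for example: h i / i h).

h k i l j / i j l h k / k i h j l / j l k i h / l h j k i

row 1 has {i,k}; column 1 has {i,j,l} — only h is left for (r1,c1).
row 1 has {h,i,k}; column 4 has {h,j} — only l is left for (r1,c4).
row 1 has {h,i,k,l}; column 5 has {h,i} — only j is left for (r1,c5).
row 2 has {h,i,l}; column 2 has {i,k} — only j is left for (r2,c2).
row 2 has {h,i,j,l}; column 5 has {h,i,j} — only k is left for (r2,c5).
row 3 has {h,i,j}; column 1 has {h,i,j,l} — only k is left for (r3,c1).
row 3 has {h,i,j,k}; column 5 has {h,i,j,k} — only l is left for (r3,c5).
row 4 has {h,j,k}; column 2 has {i,j,k} — only l is left for (r4,c2).
row 4 has {h,j,k,l}; column 4 has {h,j,l} — only i is left for (r4,c4).
row 5 has {i,j,l}; column 2 has {i,j,k,l} — only h is left for (r5,c2).
row 5 has {h,i,j,l}; column 4 has {h,i,j,l} — only k is left for (r5,c4).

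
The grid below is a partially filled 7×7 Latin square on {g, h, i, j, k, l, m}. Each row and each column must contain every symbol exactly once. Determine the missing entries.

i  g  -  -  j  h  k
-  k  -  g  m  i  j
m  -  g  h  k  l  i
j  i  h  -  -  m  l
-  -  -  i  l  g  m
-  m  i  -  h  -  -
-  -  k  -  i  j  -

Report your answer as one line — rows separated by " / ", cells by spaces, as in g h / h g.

i g m l j h k / h k l g m i j / m j g h k l i / j i h k g m l / k h j i l g m / l m i j h k g / g l k m i j h

At row 2, column 3: row 2 has {g,i,j,k,m}; column 3 has {g,h,i,k}; that leaves l.
At row 3, column 2: row 3 has {g,h,i,k,l,m}; column 2 has {g,i,k,m}; that leaves j.
At row 4, column 4: row 4 has {h,i,j,l,m}; column 4 has {g,h,i}; that leaves k.
At row 4, column 5: row 4 has {h,i,j,k,l,m}; column 5 has {h,i,j,k,l,m}; that leaves g.
At row 5, column 2: row 5 has {g,i,l,m}; column 2 has {g,i,j,k,m}; that leaves h.
At row 5, column 3: row 5 has {g,h,i,l,m}; column 3 has {g,h,i,k,l}; that leaves j.
At row 6, column 6: row 6 has {h,i,m}; column 6 has {g,h,i,j,l,m}; that leaves k.
At row 6, column 7: row 6 has {h,i,k,m}; column 7 has {i,j,k,l,m}; that leaves g.
At row 7, column 2: row 7 has {i,j,k}; column 2 has {g,h,i,j,k,m}; that leaves l.
At row 7, column 4: row 7 has {i,j,k,l}; column 4 has {g,h,i,k}; that leaves m.
At row 7, column 7: row 7 has {i,j,k,l,m}; column 7 has {g,i,j,k,l,m}; that leaves h.
At row 1, column 3: row 1 has {g,h,i,j,k}; column 3 has {g,h,i,j,k,l}; that leaves m.
At row 1, column 4: row 1 has {g,h,i,j,k,m}; column 4 has {g,h,i,k,m}; that leaves l.
At row 2, column 1: row 2 has {g,i,j,k,l,m}; column 1 has {i,j,m}; that leaves h.
At row 5, column 1: row 5 has {g,h,i,j,l,m}; column 1 has {h,i,j,m}; that leaves k.
At row 6, column 1: row 6 has {g,h,i,k,m}; column 1 has {h,i,j,k,m}; that leaves l.
At row 6, column 4: row 6 has {g,h,i,k,l,m}; column 4 has {g,h,i,k,l,m}; that leaves j.
At row 7, column 1: row 7 has {h,i,j,k,l,m}; column 1 has {h,i,j,k,l,m}; that leaves g.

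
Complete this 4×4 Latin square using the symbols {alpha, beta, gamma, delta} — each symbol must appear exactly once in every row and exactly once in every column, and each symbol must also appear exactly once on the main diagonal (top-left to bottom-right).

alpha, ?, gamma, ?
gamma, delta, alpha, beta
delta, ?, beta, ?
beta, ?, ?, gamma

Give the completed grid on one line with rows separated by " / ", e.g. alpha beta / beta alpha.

(r1,c2) = beta
(r1,c4) = delta
(r3,c4) = alpha
(r4,c2) = alpha
(r4,c3) = delta
(r3,c2) = gamma

alpha beta gamma delta / gamma delta alpha beta / delta gamma beta alpha / beta alpha delta gamma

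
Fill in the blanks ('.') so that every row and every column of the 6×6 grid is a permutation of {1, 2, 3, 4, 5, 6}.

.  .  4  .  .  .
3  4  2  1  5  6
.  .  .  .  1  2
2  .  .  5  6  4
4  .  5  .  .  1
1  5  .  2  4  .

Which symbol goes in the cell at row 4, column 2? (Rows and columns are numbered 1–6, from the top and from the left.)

3

row 6 has {1,2,4,5}; column 6 has {1,2,4,6} — only 3 is left for (r6,c6).
row 1 has {4}; column 6 has {1,2,3,4,6} — only 5 is left for (r1,c6).
row 6 has {1,2,3,4,5}; column 3 has {2,4,5} — only 6 is left for (r6,c3).
row 1 has {4,5}; column 1 has {1,2,3,4} — only 6 is left for (r1,c1).
row 1 has {4,5,6}; column 4 has {1,2,5} — only 3 is left for (r1,c4).
row 1 has {3,4,5,6}; column 5 has {1,4,5,6} — only 2 is left for (r1,c5).
row 3 has {1,2}; column 1 has {1,2,3,4,6} — only 5 is left for (r3,c1).
row 3 has {1,2,5}; column 3 has {2,4,5,6} — only 3 is left for (r3,c3).
row 4 has {2,4,5,6}; column 3 has {2,3,4,5,6} — only 1 is left for (r4,c3).
row 5 has {1,4,5}; column 4 has {1,2,3,5} — only 6 is left for (r5,c4).
row 5 has {1,4,5,6}; column 5 has {1,2,4,5,6} — only 3 is left for (r5,c5).
row 1 has {2,3,4,5,6}; column 2 has {4,5} — only 1 is left for (r1,c2).
row 3 has {1,2,3,5}; column 2 has {1,4,5} — only 6 is left for (r3,c2).
row 3 has {1,2,3,5,6}; column 4 has {1,2,3,5,6} — only 4 is left for (r3,c4).
row 4 has {1,2,4,5,6}; column 2 has {1,4,5,6} — only 3 is left for (r4,c2).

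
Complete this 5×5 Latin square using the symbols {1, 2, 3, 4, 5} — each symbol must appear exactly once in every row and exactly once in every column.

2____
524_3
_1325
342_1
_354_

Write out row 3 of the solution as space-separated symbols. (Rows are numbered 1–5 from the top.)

(r1,c2) = 5
(r1,c3) = 1
(r1,c4) = 3
(r1,c5) = 4
(r2,c4) = 1
(r3,c1) = 4

4 1 3 2 5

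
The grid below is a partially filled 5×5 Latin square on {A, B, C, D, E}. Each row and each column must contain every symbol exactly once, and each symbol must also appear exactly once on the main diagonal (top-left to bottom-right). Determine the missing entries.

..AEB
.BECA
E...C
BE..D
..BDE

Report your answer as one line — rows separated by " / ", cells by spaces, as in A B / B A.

Cell (r2,c1): row 2 has {A,B,C,E}; column 1 has {B,E} → D.
Cell (r3,c3): row 3 has {C,E}; column 3 has {A,B,E}; the diagonal has {B,E} → D.
Cell (r4,c3): row 4 has {B,D,E}; column 3 has {A,B,D,E} → C.
Cell (r4,c4): row 4 has {B,C,D,E}; column 4 has {C,D,E}; the diagonal has {B,D,E} → A.
Cell (r1,c1): row 1 has {A,B,E}; column 1 has {B,D,E}; the diagonal has {A,B,D,E} → C.
Cell (r1,c2): row 1 has {A,B,C,E}; column 2 has {B,E} → D.
Cell (r3,c2): row 3 has {C,D,E}; column 2 has {B,D,E} → A.
Cell (r3,c4): row 3 has {A,C,D,E}; column 4 has {A,C,D,E} → B.
Cell (r5,c1): row 5 has {B,D,E}; column 1 has {B,C,D,E} → A.
Cell (r5,c2): row 5 has {A,B,D,E}; column 2 has {A,B,D,E} → C.

C D A E B / D B E C A / E A D B C / B E C A D / A C B D E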